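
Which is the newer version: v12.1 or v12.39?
v12.39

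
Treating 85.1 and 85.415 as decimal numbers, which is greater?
85.415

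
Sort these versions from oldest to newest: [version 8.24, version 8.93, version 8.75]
[version 8.24, version 8.75, version 8.93]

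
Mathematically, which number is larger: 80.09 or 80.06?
80.09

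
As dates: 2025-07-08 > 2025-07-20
False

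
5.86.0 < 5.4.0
False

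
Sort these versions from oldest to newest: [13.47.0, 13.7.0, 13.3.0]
[13.3.0, 13.7.0, 13.47.0]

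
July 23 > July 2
True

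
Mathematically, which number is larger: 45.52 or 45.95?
45.95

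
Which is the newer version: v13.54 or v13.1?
v13.54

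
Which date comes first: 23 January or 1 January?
1 January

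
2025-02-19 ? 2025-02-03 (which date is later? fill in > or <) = >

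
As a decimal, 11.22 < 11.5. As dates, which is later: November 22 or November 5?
November 22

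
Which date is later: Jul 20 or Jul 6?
Jul 20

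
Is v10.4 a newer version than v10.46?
No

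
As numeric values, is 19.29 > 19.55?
False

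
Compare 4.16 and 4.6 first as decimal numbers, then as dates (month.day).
As decimals: 4.16 < 4.6. As dates: 4/16 is later than 4/6 (day 16 > day 6).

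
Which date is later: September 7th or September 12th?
September 12th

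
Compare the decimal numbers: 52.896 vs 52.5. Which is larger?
52.896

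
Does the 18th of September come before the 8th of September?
No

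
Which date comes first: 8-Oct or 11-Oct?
8-Oct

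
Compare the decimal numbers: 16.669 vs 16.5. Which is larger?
16.669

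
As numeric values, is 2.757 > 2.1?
True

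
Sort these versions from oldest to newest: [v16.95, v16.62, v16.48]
[v16.48, v16.62, v16.95]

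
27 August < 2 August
False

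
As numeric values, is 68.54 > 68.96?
False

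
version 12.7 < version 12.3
False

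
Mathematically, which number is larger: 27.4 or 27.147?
27.4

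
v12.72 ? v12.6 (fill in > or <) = >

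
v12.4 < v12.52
True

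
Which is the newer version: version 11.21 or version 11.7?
version 11.21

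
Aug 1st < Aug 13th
True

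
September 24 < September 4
False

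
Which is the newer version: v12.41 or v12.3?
v12.41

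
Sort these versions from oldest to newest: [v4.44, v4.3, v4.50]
[v4.3, v4.44, v4.50]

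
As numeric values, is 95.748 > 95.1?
True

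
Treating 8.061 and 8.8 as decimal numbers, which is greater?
8.8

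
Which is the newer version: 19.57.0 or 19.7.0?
19.57.0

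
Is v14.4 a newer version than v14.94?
No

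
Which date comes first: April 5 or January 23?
January 23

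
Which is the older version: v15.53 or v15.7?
v15.7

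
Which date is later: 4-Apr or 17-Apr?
17-Apr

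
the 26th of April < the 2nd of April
False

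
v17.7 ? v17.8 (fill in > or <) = <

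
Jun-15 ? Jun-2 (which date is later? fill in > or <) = >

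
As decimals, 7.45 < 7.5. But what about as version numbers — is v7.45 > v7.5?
True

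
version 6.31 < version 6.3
False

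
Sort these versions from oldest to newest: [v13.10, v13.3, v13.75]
[v13.3, v13.10, v13.75]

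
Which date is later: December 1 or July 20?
December 1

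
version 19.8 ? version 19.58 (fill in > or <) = <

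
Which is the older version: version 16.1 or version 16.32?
version 16.1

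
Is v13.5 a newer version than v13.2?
Yes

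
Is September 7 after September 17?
No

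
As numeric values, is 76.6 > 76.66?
False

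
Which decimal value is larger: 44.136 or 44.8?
44.8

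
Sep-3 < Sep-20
True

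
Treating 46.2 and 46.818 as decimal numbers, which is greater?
46.818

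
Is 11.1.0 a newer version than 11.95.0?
No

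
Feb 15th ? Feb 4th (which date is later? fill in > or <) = >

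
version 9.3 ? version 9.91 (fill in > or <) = <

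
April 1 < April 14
True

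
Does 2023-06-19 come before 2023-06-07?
No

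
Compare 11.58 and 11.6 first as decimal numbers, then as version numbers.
As decimals: 11.58 < 11.6. As versions: v11.58 > v11.6 (minor version 58 > 6).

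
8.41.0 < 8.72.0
True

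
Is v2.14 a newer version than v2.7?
Yes. Version numbers are compared segment by segment as integers, not as decimals: minor version 14 > 7, so v2.14 > v2.7 (even though the decimal 2.14 < 2.7).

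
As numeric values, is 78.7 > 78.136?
True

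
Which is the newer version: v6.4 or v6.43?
v6.43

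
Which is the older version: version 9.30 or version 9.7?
version 9.7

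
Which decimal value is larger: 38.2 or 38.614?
38.614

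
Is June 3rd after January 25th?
Yes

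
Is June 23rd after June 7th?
Yes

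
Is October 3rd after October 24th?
No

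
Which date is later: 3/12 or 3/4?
3/12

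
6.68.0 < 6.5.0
False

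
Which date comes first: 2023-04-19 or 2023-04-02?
2023-04-02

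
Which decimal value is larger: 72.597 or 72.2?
72.597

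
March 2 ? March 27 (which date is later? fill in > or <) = <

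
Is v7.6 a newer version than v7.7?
No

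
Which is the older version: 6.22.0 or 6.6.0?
6.6.0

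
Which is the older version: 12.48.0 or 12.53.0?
12.48.0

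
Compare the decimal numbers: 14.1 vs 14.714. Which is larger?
14.714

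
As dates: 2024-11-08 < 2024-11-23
True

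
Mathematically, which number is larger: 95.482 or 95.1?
95.482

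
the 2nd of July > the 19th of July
False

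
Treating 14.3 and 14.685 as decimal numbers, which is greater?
14.685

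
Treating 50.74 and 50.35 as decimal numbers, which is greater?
50.74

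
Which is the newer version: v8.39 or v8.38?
v8.39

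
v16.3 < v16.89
True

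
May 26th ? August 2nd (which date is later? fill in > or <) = <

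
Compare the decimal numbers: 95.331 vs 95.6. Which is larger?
95.6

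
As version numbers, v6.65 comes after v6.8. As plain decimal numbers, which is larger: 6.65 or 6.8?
6.8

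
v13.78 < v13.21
False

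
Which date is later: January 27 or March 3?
March 3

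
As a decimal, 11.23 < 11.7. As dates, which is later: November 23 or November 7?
November 23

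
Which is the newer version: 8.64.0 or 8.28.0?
8.64.0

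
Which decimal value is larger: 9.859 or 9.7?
9.859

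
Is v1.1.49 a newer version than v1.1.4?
Yes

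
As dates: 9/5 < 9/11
True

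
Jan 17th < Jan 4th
False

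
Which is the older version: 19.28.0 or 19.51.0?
19.28.0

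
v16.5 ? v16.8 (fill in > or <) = <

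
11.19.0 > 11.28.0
False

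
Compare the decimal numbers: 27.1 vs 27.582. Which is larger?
27.582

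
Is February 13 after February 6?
Yes. Day 13 comes after day 6 in February — this is a date comparison, not a decimal one (the decimal 2.13 would be smaller than 2.6).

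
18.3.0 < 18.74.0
True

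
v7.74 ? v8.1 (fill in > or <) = <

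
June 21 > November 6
False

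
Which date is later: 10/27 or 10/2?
10/27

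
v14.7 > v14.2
True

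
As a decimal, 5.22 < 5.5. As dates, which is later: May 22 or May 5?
May 22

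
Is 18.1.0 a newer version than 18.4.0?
No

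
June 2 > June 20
False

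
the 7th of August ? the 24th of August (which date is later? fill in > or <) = <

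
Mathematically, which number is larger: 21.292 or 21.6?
21.6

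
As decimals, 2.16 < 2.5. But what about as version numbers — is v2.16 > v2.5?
True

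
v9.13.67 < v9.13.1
False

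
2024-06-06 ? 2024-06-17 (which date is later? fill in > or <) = <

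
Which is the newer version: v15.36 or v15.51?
v15.51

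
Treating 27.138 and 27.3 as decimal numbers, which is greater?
27.3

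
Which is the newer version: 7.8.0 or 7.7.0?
7.8.0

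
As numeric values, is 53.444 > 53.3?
True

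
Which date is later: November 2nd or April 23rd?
November 2nd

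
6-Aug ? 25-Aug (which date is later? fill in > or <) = <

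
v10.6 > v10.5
True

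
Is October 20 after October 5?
Yes. Day 20 comes after day 5 in October — this is a date comparison, not a decimal one (the decimal 10.20 would be smaller than 10.5).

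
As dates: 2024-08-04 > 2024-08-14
False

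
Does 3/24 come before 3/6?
No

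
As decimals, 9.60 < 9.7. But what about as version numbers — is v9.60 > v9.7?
True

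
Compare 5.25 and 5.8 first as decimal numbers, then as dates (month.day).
As decimals: 5.25 < 5.8. As dates: 5/25 is later than 5/8 (day 25 > day 8).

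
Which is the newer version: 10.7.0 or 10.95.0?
10.95.0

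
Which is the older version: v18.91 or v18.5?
v18.5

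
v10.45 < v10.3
False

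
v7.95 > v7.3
True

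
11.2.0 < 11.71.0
True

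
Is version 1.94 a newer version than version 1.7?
Yes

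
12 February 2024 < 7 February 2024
False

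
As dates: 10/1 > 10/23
False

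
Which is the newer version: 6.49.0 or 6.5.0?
6.49.0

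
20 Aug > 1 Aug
True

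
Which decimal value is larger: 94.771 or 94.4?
94.771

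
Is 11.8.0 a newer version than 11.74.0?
No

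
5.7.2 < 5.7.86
True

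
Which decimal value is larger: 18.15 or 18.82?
18.82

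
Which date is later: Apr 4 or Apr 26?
Apr 26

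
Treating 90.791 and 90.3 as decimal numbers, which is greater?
90.791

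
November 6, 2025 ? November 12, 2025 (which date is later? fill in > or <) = <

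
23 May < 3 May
False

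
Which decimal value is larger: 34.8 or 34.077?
34.8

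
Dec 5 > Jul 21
True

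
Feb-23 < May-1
True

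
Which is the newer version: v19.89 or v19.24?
v19.89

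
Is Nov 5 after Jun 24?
Yes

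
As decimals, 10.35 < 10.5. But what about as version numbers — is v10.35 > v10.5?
True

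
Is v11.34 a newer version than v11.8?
Yes. Version numbers are compared segment by segment as integers, not as decimals: minor version 34 > 8, so v11.34 > v11.8 (even though the decimal 11.34 < 11.8).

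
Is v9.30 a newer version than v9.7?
Yes. Version numbers are compared segment by segment as integers, not as decimals: minor version 30 > 7, so v9.30 > v9.7 (even though the decimal 9.30 < 9.7).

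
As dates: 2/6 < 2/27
True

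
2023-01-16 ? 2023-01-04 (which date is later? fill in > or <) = >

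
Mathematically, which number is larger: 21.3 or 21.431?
21.431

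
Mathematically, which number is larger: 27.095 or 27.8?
27.8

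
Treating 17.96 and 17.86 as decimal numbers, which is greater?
17.96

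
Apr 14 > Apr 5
True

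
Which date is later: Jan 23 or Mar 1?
Mar 1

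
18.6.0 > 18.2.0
True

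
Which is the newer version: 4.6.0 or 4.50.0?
4.50.0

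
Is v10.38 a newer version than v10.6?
Yes. Version numbers are compared segment by segment as integers, not as decimals: minor version 38 > 6, so v10.38 > v10.6 (even though the decimal 10.38 < 10.6).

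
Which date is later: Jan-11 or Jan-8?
Jan-11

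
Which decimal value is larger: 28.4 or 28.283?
28.4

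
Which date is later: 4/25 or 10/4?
10/4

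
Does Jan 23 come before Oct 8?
Yes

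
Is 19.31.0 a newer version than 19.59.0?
No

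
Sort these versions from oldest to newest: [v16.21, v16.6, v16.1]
[v16.1, v16.6, v16.21]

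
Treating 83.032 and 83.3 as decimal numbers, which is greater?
83.3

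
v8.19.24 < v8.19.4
False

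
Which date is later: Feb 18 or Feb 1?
Feb 18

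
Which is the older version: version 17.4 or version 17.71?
version 17.4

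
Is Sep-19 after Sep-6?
Yes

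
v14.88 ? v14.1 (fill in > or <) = >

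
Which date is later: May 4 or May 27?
May 27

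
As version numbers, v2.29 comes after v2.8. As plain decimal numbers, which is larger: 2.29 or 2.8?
2.8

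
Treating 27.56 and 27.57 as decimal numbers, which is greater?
27.57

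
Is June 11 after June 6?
Yes. Day 11 comes after day 6 in June — this is a date comparison, not a decimal one (the decimal 6.11 would be smaller than 6.6).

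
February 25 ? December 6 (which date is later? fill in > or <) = <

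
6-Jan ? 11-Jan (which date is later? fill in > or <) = <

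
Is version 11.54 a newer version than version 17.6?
No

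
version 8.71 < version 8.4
False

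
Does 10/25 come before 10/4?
No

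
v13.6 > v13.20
False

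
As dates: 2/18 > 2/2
True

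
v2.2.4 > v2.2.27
False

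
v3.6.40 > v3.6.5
True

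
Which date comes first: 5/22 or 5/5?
5/5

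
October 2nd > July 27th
True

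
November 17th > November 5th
True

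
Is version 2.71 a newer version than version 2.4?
Yes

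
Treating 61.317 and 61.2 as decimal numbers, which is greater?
61.317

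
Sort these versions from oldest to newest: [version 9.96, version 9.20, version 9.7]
[version 9.7, version 9.20, version 9.96]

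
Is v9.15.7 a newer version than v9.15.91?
No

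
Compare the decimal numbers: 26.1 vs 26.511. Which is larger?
26.511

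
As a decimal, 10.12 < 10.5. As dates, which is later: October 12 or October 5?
October 12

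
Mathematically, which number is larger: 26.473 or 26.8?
26.8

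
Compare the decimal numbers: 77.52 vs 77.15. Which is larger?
77.52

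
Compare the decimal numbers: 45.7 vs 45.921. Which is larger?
45.921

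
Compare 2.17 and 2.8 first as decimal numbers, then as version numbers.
As decimals: 2.17 < 2.8. As versions: v2.17 > v2.8 (minor version 17 > 8).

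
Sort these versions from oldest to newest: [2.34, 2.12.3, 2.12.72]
[2.12.3, 2.12.72, 2.34]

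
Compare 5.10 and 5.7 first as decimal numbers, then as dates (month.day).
As decimals: 5.10 < 5.7. As dates: 5/10 is later than 5/7 (day 10 > day 7).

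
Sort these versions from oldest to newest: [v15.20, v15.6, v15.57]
[v15.6, v15.20, v15.57]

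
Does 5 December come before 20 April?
No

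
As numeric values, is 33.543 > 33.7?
False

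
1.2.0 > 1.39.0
False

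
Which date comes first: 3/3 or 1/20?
1/20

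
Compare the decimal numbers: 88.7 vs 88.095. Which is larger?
88.7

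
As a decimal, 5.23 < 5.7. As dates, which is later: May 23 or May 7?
May 23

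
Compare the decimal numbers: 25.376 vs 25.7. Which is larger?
25.7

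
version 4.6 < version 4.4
False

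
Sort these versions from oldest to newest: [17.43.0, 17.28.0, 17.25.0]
[17.25.0, 17.28.0, 17.43.0]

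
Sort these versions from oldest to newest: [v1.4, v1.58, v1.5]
[v1.4, v1.5, v1.58]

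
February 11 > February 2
True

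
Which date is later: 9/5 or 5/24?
9/5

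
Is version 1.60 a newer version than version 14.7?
No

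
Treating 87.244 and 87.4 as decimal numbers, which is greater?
87.4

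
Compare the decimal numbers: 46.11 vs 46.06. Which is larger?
46.11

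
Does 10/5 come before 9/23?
No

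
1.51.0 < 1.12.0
False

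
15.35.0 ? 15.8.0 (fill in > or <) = >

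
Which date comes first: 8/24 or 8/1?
8/1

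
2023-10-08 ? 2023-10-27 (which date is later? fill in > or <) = <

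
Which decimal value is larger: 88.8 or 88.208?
88.8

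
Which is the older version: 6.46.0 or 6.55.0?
6.46.0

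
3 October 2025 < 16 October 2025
True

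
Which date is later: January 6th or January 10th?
January 10th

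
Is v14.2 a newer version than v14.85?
No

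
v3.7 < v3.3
False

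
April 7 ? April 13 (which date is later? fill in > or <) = <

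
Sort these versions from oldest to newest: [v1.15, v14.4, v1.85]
[v1.15, v1.85, v14.4]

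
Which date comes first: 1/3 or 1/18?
1/3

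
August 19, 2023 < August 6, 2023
False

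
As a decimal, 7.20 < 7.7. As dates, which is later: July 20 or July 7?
July 20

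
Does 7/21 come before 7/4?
No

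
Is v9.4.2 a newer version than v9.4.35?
No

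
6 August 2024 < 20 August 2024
True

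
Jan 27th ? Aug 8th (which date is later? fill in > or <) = <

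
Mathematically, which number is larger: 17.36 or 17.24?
17.36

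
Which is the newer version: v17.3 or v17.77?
v17.77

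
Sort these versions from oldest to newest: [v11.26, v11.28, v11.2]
[v11.2, v11.26, v11.28]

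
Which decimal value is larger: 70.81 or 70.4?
70.81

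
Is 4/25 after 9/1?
No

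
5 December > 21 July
True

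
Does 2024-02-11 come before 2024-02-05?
No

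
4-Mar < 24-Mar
True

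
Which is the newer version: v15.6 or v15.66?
v15.66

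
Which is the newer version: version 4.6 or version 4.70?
version 4.70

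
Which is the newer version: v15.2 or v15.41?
v15.41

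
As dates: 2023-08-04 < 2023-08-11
True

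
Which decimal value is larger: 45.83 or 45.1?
45.83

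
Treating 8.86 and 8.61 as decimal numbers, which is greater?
8.86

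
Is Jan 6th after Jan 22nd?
No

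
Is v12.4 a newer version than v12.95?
No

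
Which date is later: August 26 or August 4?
August 26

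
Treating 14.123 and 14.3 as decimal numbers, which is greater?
14.3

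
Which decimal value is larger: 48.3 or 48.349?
48.349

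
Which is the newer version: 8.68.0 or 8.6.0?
8.68.0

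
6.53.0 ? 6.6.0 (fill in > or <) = >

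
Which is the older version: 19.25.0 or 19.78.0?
19.25.0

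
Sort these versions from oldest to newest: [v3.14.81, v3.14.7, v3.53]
[v3.14.7, v3.14.81, v3.53]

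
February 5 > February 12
False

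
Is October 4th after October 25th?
No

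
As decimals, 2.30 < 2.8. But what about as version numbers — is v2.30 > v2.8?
True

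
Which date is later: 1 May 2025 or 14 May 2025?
14 May 2025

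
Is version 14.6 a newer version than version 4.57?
Yes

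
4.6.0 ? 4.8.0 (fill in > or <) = <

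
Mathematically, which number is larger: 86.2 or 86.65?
86.65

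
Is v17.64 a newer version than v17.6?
Yes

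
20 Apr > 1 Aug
False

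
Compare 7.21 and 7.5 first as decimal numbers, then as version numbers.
As decimals: 7.21 < 7.5. As versions: v7.21 > v7.5 (minor version 21 > 5).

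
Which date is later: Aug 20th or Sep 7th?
Sep 7th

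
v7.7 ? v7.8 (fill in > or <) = <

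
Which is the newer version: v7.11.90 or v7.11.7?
v7.11.90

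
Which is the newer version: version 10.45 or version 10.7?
version 10.45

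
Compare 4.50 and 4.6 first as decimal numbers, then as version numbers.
As decimals: 4.50 < 4.6. As versions: v4.50 > v4.6 (minor version 50 > 6).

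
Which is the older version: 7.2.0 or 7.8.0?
7.2.0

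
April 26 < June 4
True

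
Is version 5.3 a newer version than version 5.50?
No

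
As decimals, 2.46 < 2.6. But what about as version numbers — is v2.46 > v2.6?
True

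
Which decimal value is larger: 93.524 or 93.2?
93.524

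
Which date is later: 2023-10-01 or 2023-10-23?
2023-10-23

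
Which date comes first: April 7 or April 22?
April 7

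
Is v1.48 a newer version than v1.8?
Yes. Version numbers are compared segment by segment as integers, not as decimals: minor version 48 > 8, so v1.48 > v1.8 (even though the decimal 1.48 < 1.8).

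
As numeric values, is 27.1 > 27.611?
False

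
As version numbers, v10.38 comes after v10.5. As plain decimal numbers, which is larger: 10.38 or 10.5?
10.5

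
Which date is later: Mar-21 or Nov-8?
Nov-8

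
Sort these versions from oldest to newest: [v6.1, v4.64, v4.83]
[v4.64, v4.83, v6.1]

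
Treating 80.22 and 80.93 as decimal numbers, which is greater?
80.93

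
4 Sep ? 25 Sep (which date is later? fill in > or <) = <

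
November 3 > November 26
False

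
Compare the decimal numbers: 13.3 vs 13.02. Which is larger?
13.3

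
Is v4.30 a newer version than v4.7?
Yes. Version numbers are compared segment by segment as integers, not as decimals: minor version 30 > 7, so v4.30 > v4.7 (even though the decimal 4.30 < 4.7).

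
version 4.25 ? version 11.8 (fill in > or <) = <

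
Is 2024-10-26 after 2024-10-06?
Yes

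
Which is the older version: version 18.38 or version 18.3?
version 18.3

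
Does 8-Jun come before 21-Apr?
No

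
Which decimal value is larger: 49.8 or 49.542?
49.8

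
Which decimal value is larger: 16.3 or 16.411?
16.411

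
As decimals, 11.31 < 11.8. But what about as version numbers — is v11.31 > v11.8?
True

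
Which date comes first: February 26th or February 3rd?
February 3rd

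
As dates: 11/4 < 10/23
False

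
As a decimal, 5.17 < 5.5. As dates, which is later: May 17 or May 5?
May 17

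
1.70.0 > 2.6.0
False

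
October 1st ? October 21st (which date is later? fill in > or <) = <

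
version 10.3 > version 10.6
False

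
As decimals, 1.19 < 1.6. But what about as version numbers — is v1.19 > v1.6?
True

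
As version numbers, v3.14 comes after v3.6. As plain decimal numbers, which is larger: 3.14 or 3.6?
3.6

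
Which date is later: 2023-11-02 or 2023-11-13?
2023-11-13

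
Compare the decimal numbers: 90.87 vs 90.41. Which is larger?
90.87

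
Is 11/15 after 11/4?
Yes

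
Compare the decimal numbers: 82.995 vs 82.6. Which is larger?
82.995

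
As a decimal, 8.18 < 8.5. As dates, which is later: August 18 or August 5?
August 18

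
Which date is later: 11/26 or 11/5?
11/26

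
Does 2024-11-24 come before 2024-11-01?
No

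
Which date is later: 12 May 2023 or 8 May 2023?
12 May 2023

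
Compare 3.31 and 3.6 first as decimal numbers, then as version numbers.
As decimals: 3.31 < 3.6. As versions: v3.31 > v3.6 (minor version 31 > 6).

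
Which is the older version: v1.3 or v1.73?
v1.3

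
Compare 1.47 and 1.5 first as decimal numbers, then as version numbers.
As decimals: 1.47 < 1.5. As versions: v1.47 > v1.5 (minor version 47 > 5).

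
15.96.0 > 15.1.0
True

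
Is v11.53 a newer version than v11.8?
Yes. Version numbers are compared segment by segment as integers, not as decimals: minor version 53 > 8, so v11.53 > v11.8 (even though the decimal 11.53 < 11.8).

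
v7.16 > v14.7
False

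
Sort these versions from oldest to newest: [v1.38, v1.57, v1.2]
[v1.2, v1.38, v1.57]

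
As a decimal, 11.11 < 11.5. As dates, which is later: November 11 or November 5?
November 11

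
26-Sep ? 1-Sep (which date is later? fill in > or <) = >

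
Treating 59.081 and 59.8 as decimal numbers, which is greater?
59.8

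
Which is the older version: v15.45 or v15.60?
v15.45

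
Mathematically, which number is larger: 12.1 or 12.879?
12.879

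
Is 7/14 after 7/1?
Yes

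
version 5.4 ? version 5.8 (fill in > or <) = <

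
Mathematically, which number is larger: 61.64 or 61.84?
61.84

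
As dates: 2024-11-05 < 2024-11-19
True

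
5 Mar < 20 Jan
False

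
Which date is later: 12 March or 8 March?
12 March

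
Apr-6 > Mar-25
True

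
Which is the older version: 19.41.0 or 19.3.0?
19.3.0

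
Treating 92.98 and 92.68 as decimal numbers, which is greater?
92.98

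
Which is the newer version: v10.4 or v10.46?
v10.46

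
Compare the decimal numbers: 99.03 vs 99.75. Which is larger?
99.75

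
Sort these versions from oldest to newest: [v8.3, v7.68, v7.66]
[v7.66, v7.68, v8.3]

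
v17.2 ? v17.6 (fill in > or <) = <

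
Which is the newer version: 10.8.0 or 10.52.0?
10.52.0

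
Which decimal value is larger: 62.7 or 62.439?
62.7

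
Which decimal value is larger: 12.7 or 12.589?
12.7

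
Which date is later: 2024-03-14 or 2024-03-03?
2024-03-14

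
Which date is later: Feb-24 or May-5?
May-5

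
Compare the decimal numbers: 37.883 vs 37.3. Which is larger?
37.883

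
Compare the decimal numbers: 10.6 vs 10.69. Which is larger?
10.69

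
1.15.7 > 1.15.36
False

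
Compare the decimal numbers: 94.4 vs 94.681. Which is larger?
94.681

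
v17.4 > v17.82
False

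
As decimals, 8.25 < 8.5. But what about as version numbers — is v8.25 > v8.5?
True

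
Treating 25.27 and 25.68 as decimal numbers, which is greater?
25.68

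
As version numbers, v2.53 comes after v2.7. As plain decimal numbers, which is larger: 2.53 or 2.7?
2.7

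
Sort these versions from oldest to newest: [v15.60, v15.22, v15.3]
[v15.3, v15.22, v15.60]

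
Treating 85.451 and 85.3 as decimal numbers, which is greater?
85.451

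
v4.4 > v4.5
False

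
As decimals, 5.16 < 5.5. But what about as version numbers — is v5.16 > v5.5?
True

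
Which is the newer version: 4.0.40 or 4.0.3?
4.0.40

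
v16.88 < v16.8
False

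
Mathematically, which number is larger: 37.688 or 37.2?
37.688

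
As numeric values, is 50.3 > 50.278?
True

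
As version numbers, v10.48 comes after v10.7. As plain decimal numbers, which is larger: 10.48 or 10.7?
10.7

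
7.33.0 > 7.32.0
True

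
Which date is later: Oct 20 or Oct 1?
Oct 20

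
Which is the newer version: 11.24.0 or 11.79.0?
11.79.0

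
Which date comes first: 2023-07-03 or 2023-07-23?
2023-07-03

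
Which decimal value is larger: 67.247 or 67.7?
67.7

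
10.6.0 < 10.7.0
True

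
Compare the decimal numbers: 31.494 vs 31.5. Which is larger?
31.5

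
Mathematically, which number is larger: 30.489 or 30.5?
30.5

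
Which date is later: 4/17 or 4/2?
4/17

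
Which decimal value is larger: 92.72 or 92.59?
92.72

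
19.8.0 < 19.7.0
False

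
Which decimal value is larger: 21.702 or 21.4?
21.702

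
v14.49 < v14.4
False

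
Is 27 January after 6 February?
No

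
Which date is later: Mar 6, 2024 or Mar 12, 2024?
Mar 12, 2024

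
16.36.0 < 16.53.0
True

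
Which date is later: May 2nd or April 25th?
May 2nd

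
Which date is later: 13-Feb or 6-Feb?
13-Feb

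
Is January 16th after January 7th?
Yes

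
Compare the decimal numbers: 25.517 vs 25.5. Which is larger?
25.517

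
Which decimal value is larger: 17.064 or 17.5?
17.5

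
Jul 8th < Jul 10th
True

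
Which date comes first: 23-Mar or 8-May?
23-Mar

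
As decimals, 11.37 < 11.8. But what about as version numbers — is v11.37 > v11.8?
True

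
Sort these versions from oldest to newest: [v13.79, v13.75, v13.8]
[v13.8, v13.75, v13.79]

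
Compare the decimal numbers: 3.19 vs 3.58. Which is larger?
3.58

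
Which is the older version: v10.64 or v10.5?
v10.5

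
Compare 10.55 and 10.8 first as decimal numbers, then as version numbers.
As decimals: 10.55 < 10.8. As versions: v10.55 > v10.8 (minor version 55 > 8).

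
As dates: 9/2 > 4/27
True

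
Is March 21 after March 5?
Yes. Day 21 comes after day 5 in March — this is a date comparison, not a decimal one (the decimal 3.21 would be smaller than 3.5).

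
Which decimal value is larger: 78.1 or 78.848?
78.848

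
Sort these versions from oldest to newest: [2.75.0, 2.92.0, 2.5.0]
[2.5.0, 2.75.0, 2.92.0]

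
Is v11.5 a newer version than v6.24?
Yes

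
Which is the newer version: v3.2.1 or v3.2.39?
v3.2.39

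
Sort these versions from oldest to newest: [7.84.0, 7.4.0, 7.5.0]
[7.4.0, 7.5.0, 7.84.0]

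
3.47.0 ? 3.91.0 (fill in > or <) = <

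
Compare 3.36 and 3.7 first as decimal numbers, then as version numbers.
As decimals: 3.36 < 3.7. As versions: v3.36 > v3.7 (minor version 36 > 7).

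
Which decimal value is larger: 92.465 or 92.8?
92.8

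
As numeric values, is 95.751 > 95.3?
True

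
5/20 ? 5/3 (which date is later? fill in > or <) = >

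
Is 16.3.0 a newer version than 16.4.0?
No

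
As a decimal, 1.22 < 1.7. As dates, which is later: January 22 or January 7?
January 22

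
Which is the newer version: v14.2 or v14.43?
v14.43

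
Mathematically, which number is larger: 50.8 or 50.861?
50.861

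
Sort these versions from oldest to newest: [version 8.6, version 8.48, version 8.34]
[version 8.6, version 8.34, version 8.48]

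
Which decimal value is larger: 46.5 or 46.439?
46.5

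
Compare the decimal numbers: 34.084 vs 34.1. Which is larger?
34.1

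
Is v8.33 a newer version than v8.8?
Yes. Version numbers are compared segment by segment as integers, not as decimals: minor version 33 > 8, so v8.33 > v8.8 (even though the decimal 8.33 < 8.8).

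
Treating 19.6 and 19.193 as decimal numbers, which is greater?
19.6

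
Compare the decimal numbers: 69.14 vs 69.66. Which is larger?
69.66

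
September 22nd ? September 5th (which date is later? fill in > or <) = >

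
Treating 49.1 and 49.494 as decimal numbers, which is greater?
49.494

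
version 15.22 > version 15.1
True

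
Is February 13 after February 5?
Yes. Day 13 comes after day 5 in February — this is a date comparison, not a decimal one (the decimal 2.13 would be smaller than 2.5).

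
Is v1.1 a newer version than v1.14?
No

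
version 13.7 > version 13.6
True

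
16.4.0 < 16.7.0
True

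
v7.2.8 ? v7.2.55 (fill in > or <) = <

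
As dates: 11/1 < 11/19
True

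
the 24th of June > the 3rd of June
True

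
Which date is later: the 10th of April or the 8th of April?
the 10th of April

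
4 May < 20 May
True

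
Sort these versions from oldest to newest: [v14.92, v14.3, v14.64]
[v14.3, v14.64, v14.92]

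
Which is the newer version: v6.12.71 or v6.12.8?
v6.12.71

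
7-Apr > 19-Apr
False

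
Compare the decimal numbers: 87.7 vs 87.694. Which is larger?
87.7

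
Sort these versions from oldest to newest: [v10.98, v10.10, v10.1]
[v10.1, v10.10, v10.98]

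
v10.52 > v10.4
True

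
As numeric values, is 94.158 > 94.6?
False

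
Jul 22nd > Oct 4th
False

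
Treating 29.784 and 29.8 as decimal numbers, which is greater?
29.8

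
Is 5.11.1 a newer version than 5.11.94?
No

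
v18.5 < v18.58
True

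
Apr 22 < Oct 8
True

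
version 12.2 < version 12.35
True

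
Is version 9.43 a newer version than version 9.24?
Yes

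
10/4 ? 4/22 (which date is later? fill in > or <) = >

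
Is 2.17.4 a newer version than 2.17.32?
No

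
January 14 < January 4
False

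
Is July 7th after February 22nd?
Yes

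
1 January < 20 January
True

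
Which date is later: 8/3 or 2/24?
8/3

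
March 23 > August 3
False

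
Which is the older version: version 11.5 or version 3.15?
version 3.15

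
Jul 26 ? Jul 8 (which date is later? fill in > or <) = >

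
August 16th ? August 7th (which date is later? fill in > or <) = >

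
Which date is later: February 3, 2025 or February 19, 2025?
February 19, 2025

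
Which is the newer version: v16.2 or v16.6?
v16.6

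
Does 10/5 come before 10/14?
Yes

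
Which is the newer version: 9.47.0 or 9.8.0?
9.47.0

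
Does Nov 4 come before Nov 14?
Yes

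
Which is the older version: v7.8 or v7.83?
v7.8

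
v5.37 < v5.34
False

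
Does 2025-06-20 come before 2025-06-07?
No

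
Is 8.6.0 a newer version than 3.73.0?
Yes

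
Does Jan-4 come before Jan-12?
Yes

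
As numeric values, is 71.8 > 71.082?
True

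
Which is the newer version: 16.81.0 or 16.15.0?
16.81.0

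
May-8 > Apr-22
True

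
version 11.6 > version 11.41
False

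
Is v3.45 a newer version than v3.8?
Yes. Version numbers are compared segment by segment as integers, not as decimals: minor version 45 > 8, so v3.45 > v3.8 (even though the decimal 3.45 < 3.8).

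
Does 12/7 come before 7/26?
No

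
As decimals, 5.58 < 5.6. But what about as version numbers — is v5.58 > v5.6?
True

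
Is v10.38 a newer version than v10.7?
Yes. Version numbers are compared segment by segment as integers, not as decimals: minor version 38 > 7, so v10.38 > v10.7 (even though the decimal 10.38 < 10.7).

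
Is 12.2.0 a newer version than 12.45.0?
No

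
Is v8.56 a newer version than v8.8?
Yes. Version numbers are compared segment by segment as integers, not as decimals: minor version 56 > 8, so v8.56 > v8.8 (even though the decimal 8.56 < 8.8).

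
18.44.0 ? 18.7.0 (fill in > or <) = >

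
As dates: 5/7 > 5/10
False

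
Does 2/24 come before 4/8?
Yes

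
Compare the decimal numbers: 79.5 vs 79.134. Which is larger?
79.5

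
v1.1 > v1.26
False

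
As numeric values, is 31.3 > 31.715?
False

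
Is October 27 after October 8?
Yes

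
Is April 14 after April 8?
Yes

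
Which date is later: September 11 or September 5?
September 11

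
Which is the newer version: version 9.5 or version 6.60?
version 9.5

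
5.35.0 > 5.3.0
True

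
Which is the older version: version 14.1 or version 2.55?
version 2.55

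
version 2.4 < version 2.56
True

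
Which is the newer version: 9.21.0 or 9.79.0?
9.79.0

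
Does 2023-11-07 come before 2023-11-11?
Yes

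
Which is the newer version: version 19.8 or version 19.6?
version 19.8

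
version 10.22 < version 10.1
False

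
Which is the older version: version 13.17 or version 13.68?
version 13.17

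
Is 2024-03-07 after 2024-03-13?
No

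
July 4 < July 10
True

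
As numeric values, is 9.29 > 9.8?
False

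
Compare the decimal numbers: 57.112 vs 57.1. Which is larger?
57.112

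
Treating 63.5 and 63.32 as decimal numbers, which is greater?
63.5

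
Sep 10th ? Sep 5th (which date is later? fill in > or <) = >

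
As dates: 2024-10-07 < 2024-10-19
True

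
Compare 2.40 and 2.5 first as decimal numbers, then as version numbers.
As decimals: 2.40 < 2.5. As versions: v2.40 > v2.5 (minor version 40 > 5).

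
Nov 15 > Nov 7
True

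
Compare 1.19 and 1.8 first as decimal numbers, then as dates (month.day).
As decimals: 1.19 < 1.8. As dates: 1/19 is later than 1/8 (day 19 > day 8).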